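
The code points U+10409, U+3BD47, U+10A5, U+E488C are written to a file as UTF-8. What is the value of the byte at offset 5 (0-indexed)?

U+10409 → 4-byte form F0 90 90 89 at offsets 0–3.
U+3BD47 → 4-byte form F0 BB B5 87 at offsets 4–7.
Offset 5 falls in char 2's range; it's byte 2 of F0 BB B5 87 = 0xBB.

0xBB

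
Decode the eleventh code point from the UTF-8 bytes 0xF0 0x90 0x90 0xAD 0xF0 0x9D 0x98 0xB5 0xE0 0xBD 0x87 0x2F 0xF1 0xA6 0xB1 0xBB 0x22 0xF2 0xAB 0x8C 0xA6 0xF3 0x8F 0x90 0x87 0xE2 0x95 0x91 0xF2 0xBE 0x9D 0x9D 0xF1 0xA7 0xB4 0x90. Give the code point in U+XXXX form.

Offset 0: leading byte 0xF0 = 11110000 → 4-byte char #1 = F0 90 90 AD.
Offset 4: leading byte 0xF0 = 11110000 → 4-byte char #2 = F0 9D 98 B5.
Offset 8: leading byte 0xE0 = 11100000 → 3-byte char #3 = E0 BD 87.
Offset 11: leading byte 0x2F = 00101111 → 1-byte char #4 = 2F.
Offset 12: leading byte 0xF1 = 11110001 → 4-byte char #5 = F1 A6 B1 BB.
Offset 16: leading byte 0x22 = 00100010 → 1-byte char #6 = 22.
Offset 17: leading byte 0xF2 = 11110010 → 4-byte char #7 = F2 AB 8C A6.
Offset 21: leading byte 0xF3 = 11110011 → 4-byte char #8 = F3 8F 90 87.
Offset 25: leading byte 0xE2 = 11100010 → 3-byte char #9 = E2 95 91.
Offset 28: leading byte 0xF2 = 11110010 → 4-byte char #10 = F2 BE 9D 9D.
Offset 32: leading byte 0xF1 = 11110001 → 4-byte char #11 = F1 A7 B4 90.
Leading byte 0xF1 = 11110001 matches 11110xxx → 4-byte sequence.
Byte 1: 0xF1 = 11110001, payload 001 (3 bits).
Byte 2: 0xA7 = 10100111 (10xxxxxx ✓), payload 100111.
Byte 3: 0xB4 = 10110100 (10xxxxxx ✓), payload 110100.
Byte 4: 0x90 = 10010000 (10xxxxxx ✓), payload 010000.
Concatenate: 001100111110100010000 = 0x67D10 (21 bits → U+67D10).

U+67D10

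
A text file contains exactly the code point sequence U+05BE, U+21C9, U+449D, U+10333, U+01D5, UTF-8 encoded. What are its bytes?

U+05BE: 2-byte form → D6 BE.
U+21C9: 3-byte form → E2 87 89.
U+449D: 3-byte form → E4 92 9D.
U+10333: 4-byte form → F0 90 8C B3.
U+01D5: 2-byte form → C7 95.
Concatenated (14 bytes): D6 BE E2 87 89 E4 92 9D F0 90 8C B3 C7 95.

D6 BE E2 87 89 E4 92 9D F0 90 8C B3 C7 95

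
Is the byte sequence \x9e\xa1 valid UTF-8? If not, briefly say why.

invalid (continuation byte with no leading byte)

Byte 0x9E = 10011110 has the form 10xxxxxx — a continuation byte — but there is no preceding leading byte.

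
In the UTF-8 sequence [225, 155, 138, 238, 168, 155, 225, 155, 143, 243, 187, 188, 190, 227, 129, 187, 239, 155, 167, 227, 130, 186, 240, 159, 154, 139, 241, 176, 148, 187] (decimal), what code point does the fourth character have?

Offset 0: leading byte 0xE1 = 11100001 → 3-byte char #1 = E1 9B 8A.
Offset 3: leading byte 0xEE = 11101110 → 3-byte char #2 = EE A8 9B.
Offset 6: leading byte 0xE1 = 11100001 → 3-byte char #3 = E1 9B 8F.
Offset 9: leading byte 0xF3 = 11110011 → 4-byte char #4 = F3 BB BC BE.
Leading byte 0xF3 = 11110011 matches 11110xxx → 4-byte sequence.
Byte 1: 0xF3 = 11110011, payload 011 (3 bits).
Byte 2: 0xBB = 10111011 (10xxxxxx ✓), payload 111011.
Byte 3: 0xBC = 10111100 (10xxxxxx ✓), payload 111100.
Byte 4: 0xBE = 10111110 (10xxxxxx ✓), payload 111110.
Concatenate: 011111011111100111110 = 0xFBF3E (21 bits → U+FBF3E).

U+FBF3E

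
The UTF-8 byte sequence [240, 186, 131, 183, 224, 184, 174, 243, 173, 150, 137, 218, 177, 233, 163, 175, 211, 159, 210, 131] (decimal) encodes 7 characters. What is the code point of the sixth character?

Offset 0: leading byte 0xF0 = 11110000 → 4-byte char #1 = F0 BA 83 B7.
Offset 4: leading byte 0xE0 = 11100000 → 3-byte char #2 = E0 B8 AE.
Offset 7: leading byte 0xF3 = 11110011 → 4-byte char #3 = F3 AD 96 89.
Offset 11: leading byte 0xDA = 11011010 → 2-byte char #4 = DA B1.
Offset 13: leading byte 0xE9 = 11101001 → 3-byte char #5 = E9 A3 AF.
Offset 16: leading byte 0xD3 = 11010011 → 2-byte char #6 = D3 9F.
Leading byte 0xD3 = 11010011 matches 110xxxxx → 2-byte sequence.
Byte 1: 0xD3 = 11010011, payload 10011 (5 bits).
Byte 2: 0x9F = 10011111 (10xxxxxx ✓), payload 011111.
Concatenate: 10011011111 = 0x4DF (11 bits → U+04DF).

U+04DF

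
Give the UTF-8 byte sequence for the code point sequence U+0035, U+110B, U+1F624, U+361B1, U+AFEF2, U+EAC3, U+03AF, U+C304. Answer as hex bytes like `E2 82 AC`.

35 E1 84 8B F0 9F 98 A4 F0 B6 86 B1 F2 AF BB B2 EE AB 83 CE AF EC 8C 84

U+0035: 1-byte form → 35.
U+110B: 3-byte form → E1 84 8B.
U+1F624: 4-byte form → F0 9F 98 A4.
U+361B1: 4-byte form → F0 B6 86 B1.
U+AFEF2: 4-byte form → F2 AF BB B2.
U+EAC3: 3-byte form → EE AB 83.
U+03AF: 2-byte form → CE AF.
U+C304: 3-byte form → EC 8C 84.
Concatenated (24 bytes): 35 E1 84 8B F0 9F 98 A4 F0 B6 86 B1 F2 AF BB B2 EE AB 83 CE AF EC 8C 84.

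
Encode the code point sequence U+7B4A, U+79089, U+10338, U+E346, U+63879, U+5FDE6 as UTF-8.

U+7B4A: 3-byte form → E7 AD 8A.
U+79089: 4-byte form → F1 B9 82 89.
U+10338: 4-byte form → F0 90 8C B8.
U+E346: 3-byte form → EE 8D 86.
U+63879: 4-byte form → F1 A3 A1 B9.
U+5FDE6: 4-byte form → F1 9F B7 A6.
Concatenated (22 bytes): E7 AD 8A F1 B9 82 89 F0 90 8C B8 EE 8D 86 F1 A3 A1 B9 F1 9F B7 A6.

E7 AD 8A F1 B9 82 89 F0 90 8C B8 EE 8D 86 F1 A3 A1 B9 F1 9F B7 A6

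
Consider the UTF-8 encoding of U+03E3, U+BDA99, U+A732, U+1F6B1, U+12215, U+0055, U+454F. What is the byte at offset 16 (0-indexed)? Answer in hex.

0x95

U+03E3 → 2-byte form CF A3 at offsets 0–1.
U+BDA99 → 4-byte form F2 BD AA 99 at offsets 2–5.
U+A732 → 3-byte form EA 9C B2 at offsets 6–8.
U+1F6B1 → 4-byte form F0 9F 9A B1 at offsets 9–12.
U+12215 → 4-byte form F0 92 88 95 at offsets 13–16.
Offset 16 falls in char 5's range; it's byte 4 of F0 92 88 95 = 0x95.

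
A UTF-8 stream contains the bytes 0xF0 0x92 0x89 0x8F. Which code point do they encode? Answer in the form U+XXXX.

U+1224F

Leading byte 0xF0 = 11110000 matches 11110xxx → 4-byte sequence.
Byte 1: 0xF0 = 11110000, payload 000 (3 bits).
Byte 2: 0x92 = 10010010 (10xxxxxx ✓), payload 010010.
Byte 3: 0x89 = 10001001 (10xxxxxx ✓), payload 001001.
Byte 4: 0x8F = 10001111 (10xxxxxx ✓), payload 001111.
Concatenate: 000010010001001001111 = 0x1224F (21 bits → U+1224F).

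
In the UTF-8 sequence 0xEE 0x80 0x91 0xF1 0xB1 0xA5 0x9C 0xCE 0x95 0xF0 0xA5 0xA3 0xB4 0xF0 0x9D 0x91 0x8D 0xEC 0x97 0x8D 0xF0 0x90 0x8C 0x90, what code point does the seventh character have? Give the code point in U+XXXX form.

Offset 0: leading byte 0xEE = 11101110 → 3-byte char #1 = EE 80 91.
Offset 3: leading byte 0xF1 = 11110001 → 4-byte char #2 = F1 B1 A5 9C.
Offset 7: leading byte 0xCE = 11001110 → 2-byte char #3 = CE 95.
Offset 9: leading byte 0xF0 = 11110000 → 4-byte char #4 = F0 A5 A3 B4.
Offset 13: leading byte 0xF0 = 11110000 → 4-byte char #5 = F0 9D 91 8D.
Offset 17: leading byte 0xEC = 11101100 → 3-byte char #6 = EC 97 8D.
Offset 20: leading byte 0xF0 = 11110000 → 4-byte char #7 = F0 90 8C 90.
Leading byte 0xF0 = 11110000 matches 11110xxx → 4-byte sequence.
Byte 1: 0xF0 = 11110000, payload 000 (3 bits).
Byte 2: 0x90 = 10010000 (10xxxxxx ✓), payload 010000.
Byte 3: 0x8C = 10001100 (10xxxxxx ✓), payload 001100.
Byte 4: 0x90 = 10010000 (10xxxxxx ✓), payload 010000.
Concatenate: 000010000001100010000 = 0x10310 (21 bits → U+10310).

U+10310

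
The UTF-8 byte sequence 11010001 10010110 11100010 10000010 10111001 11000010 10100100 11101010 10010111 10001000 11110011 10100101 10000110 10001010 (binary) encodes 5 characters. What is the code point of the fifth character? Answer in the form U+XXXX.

U+E518A

Offset 0: leading byte 0xD1 = 11010001 → 2-byte char #1 = D1 96.
Offset 2: leading byte 0xE2 = 11100010 → 3-byte char #2 = E2 82 B9.
Offset 5: leading byte 0xC2 = 11000010 → 2-byte char #3 = C2 A4.
Offset 7: leading byte 0xEA = 11101010 → 3-byte char #4 = EA 97 88.
Offset 10: leading byte 0xF3 = 11110011 → 4-byte char #5 = F3 A5 86 8A.
Leading byte 0xF3 = 11110011 matches 11110xxx → 4-byte sequence.
Byte 1: 0xF3 = 11110011, payload 011 (3 bits).
Byte 2: 0xA5 = 10100101 (10xxxxxx ✓), payload 100101.
Byte 3: 0x86 = 10000110 (10xxxxxx ✓), payload 000110.
Byte 4: 0x8A = 10001010 (10xxxxxx ✓), payload 001010.
Concatenate: 011100101000110001010 = 0xE518A (21 bits → U+E518A).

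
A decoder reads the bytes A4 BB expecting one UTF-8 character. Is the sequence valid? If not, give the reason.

invalid (continuation byte with no leading byte)

Byte 0xA4 = 10100100 has the form 10xxxxxx — a continuation byte — but there is no preceding leading byte.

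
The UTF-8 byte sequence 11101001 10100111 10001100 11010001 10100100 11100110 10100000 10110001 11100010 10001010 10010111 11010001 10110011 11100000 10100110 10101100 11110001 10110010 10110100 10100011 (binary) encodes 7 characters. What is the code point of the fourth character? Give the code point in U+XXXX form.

Offset 0: leading byte 0xE9 = 11101001 → 3-byte char #1 = E9 A7 8C.
Offset 3: leading byte 0xD1 = 11010001 → 2-byte char #2 = D1 A4.
Offset 5: leading byte 0xE6 = 11100110 → 3-byte char #3 = E6 A0 B1.
Offset 8: leading byte 0xE2 = 11100010 → 3-byte char #4 = E2 8A 97.
Leading byte 0xE2 = 11100010 matches 1110xxxx → 3-byte sequence.
Byte 1: 0xE2 = 11100010, payload 0010 (4 bits).
Byte 2: 0x8A = 10001010 (10xxxxxx ✓), payload 001010.
Byte 3: 0x97 = 10010111 (10xxxxxx ✓), payload 010111.
Concatenate: 0010001010010111 = 0x2297 (16 bits → U+2297).

U+2297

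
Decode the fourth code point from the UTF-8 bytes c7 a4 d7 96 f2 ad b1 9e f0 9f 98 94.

Offset 0: leading byte 0xC7 = 11000111 → 2-byte char #1 = C7 A4.
Offset 2: leading byte 0xD7 = 11010111 → 2-byte char #2 = D7 96.
Offset 4: leading byte 0xF2 = 11110010 → 4-byte char #3 = F2 AD B1 9E.
Offset 8: leading byte 0xF0 = 11110000 → 4-byte char #4 = F0 9F 98 94.
Leading byte 0xF0 = 11110000 matches 11110xxx → 4-byte sequence.
Byte 1: 0xF0 = 11110000, payload 000 (3 bits).
Byte 2: 0x9F = 10011111 (10xxxxxx ✓), payload 011111.
Byte 3: 0x98 = 10011000 (10xxxxxx ✓), payload 011000.
Byte 4: 0x94 = 10010100 (10xxxxxx ✓), payload 010100.
Concatenate: 000011111011000010100 = 0x1F614 (21 bits → U+1F614).

U+1F614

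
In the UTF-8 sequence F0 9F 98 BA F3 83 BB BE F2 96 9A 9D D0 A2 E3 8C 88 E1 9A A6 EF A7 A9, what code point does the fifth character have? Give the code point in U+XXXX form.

U+3308

Offset 0: leading byte 0xF0 = 11110000 → 4-byte char #1 = F0 9F 98 BA.
Offset 4: leading byte 0xF3 = 11110011 → 4-byte char #2 = F3 83 BB BE.
Offset 8: leading byte 0xF2 = 11110010 → 4-byte char #3 = F2 96 9A 9D.
Offset 12: leading byte 0xD0 = 11010000 → 2-byte char #4 = D0 A2.
Offset 14: leading byte 0xE3 = 11100011 → 3-byte char #5 = E3 8C 88.
Leading byte 0xE3 = 11100011 matches 1110xxxx → 3-byte sequence.
Byte 1: 0xE3 = 11100011, payload 0011 (4 bits).
Byte 2: 0x8C = 10001100 (10xxxxxx ✓), payload 001100.
Byte 3: 0x88 = 10001000 (10xxxxxx ✓), payload 001000.
Concatenate: 0011001100001000 = 0x3308 (16 bits → U+3308).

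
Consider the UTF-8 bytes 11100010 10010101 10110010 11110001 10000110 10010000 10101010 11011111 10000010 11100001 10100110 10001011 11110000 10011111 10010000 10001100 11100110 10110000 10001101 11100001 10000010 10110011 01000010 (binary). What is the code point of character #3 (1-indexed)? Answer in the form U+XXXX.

Offset 0: leading byte 0xE2 = 11100010 → 3-byte char #1 = E2 95 B2.
Offset 3: leading byte 0xF1 = 11110001 → 4-byte char #2 = F1 86 90 AA.
Offset 7: leading byte 0xDF = 11011111 → 2-byte char #3 = DF 82.
Leading byte 0xDF = 11011111 matches 110xxxxx → 2-byte sequence.
Byte 1: 0xDF = 11011111, payload 11111 (5 bits).
Byte 2: 0x82 = 10000010 (10xxxxxx ✓), payload 000010.
Concatenate: 11111000010 = 0x7C2 (11 bits → U+07C2).

U+07C2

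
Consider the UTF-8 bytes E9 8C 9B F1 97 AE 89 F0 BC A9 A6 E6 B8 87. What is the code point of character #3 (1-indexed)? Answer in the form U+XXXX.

Offset 0: leading byte 0xE9 = 11101001 → 3-byte char #1 = E9 8C 9B.
Offset 3: leading byte 0xF1 = 11110001 → 4-byte char #2 = F1 97 AE 89.
Offset 7: leading byte 0xF0 = 11110000 → 4-byte char #3 = F0 BC A9 A6.
Leading byte 0xF0 = 11110000 matches 11110xxx → 4-byte sequence.
Byte 1: 0xF0 = 11110000, payload 000 (3 bits).
Byte 2: 0xBC = 10111100 (10xxxxxx ✓), payload 111100.
Byte 3: 0xA9 = 10101001 (10xxxxxx ✓), payload 101001.
Byte 4: 0xA6 = 10100110 (10xxxxxx ✓), payload 100110.
Concatenate: 000111100101001100110 = 0x3CA66 (21 bits → U+3CA66).

U+3CA66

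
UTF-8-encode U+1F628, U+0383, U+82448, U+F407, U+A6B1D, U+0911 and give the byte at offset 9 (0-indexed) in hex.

U+1F628 → 4-byte form F0 9F 98 A8 at offsets 0–3.
U+0383 → 2-byte form CE 83 at offsets 4–5.
U+82448 → 4-byte form F2 82 91 88 at offsets 6–9.
Offset 9 falls in char 3's range; it's byte 4 of F2 82 91 88 = 0x88.

0x88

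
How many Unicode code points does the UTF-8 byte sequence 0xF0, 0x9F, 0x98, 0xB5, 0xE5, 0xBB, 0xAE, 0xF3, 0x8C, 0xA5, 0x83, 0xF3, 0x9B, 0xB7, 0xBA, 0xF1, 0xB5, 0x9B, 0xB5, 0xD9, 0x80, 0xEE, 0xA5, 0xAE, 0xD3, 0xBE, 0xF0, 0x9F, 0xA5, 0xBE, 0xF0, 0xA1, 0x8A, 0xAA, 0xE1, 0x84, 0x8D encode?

Byte at offset 0: 0xF0 = 11110000 → 4-byte char (#1). Advance 4.
Byte at offset 4: 0xE5 = 11100101 → 3-byte char (#2). Advance 3.
Byte at offset 7: 0xF3 = 11110011 → 4-byte char (#3). Advance 4.
Byte at offset 11: 0xF3 = 11110011 → 4-byte char (#4). Advance 4.
Byte at offset 15: 0xF1 = 11110001 → 4-byte char (#5). Advance 4.
Byte at offset 19: 0xD9 = 11011001 → 2-byte char (#6). Advance 2.
Byte at offset 21: 0xEE = 11101110 → 3-byte char (#7). Advance 3.
Byte at offset 24: 0xD3 = 11010011 → 2-byte char (#8). Advance 2.
Byte at offset 26: 0xF0 = 11110000 → 4-byte char (#9). Advance 4.
Byte at offset 30: 0xF0 = 11110000 → 4-byte char (#10). Advance 4.
Byte at offset 34: 0xE1 = 11100001 → 3-byte char (#11). Advance 3.
Reached end at offset 37 after 11 code points.

11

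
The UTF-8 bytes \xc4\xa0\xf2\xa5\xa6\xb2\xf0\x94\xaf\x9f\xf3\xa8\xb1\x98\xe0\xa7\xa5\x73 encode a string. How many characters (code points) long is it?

Byte at offset 0: 0xC4 = 11000100 → 2-byte char (#1). Advance 2.
Byte at offset 2: 0xF2 = 11110010 → 4-byte char (#2). Advance 4.
Byte at offset 6: 0xF0 = 11110000 → 4-byte char (#3). Advance 4.
Byte at offset 10: 0xF3 = 11110011 → 4-byte char (#4). Advance 4.
Byte at offset 14: 0xE0 = 11100000 → 3-byte char (#5). Advance 3.
Byte at offset 17: 0x73 = 01110011 → 1-byte char (#6). Advance 1.
Reached end at offset 18 after 6 code points.

6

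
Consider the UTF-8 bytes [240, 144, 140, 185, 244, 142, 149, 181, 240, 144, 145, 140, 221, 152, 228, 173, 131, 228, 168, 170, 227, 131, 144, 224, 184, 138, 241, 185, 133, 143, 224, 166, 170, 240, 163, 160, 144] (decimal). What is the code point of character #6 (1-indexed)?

U+4A2A

Offset 0: leading byte 0xF0 = 11110000 → 4-byte char #1 = F0 90 8C B9.
Offset 4: leading byte 0xF4 = 11110100 → 4-byte char #2 = F4 8E 95 B5.
Offset 8: leading byte 0xF0 = 11110000 → 4-byte char #3 = F0 90 91 8C.
Offset 12: leading byte 0xDD = 11011101 → 2-byte char #4 = DD 98.
Offset 14: leading byte 0xE4 = 11100100 → 3-byte char #5 = E4 AD 83.
Offset 17: leading byte 0xE4 = 11100100 → 3-byte char #6 = E4 A8 AA.
Leading byte 0xE4 = 11100100 matches 1110xxxx → 3-byte sequence.
Byte 1: 0xE4 = 11100100, payload 0100 (4 bits).
Byte 2: 0xA8 = 10101000 (10xxxxxx ✓), payload 101000.
Byte 3: 0xAA = 10101010 (10xxxxxx ✓), payload 101010.
Concatenate: 0100101000101010 = 0x4A2A (16 bits → U+4A2A).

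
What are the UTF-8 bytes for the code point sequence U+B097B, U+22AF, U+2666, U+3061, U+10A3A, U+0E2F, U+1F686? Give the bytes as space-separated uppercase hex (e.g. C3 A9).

U+B097B: 4-byte form → F2 B0 A5 BB.
U+22AF: 3-byte form → E2 8A AF.
U+2666: 3-byte form → E2 99 A6.
U+3061: 3-byte form → E3 81 A1.
U+10A3A: 4-byte form → F0 90 A8 BA.
U+0E2F: 3-byte form → E0 B8 AF.
U+1F686: 4-byte form → F0 9F 9A 86.
Concatenated (24 bytes): F2 B0 A5 BB E2 8A AF E2 99 A6 E3 81 A1 F0 90 A8 BA E0 B8 AF F0 9F 9A 86.

F2 B0 A5 BB E2 8A AF E2 99 A6 E3 81 A1 F0 90 A8 BA E0 B8 AF F0 9F 9A 86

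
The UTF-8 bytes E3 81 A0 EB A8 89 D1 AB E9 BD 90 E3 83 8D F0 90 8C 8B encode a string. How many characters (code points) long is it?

6

Byte at offset 0: 0xE3 = 11100011 → 3-byte char (#1). Advance 3.
Byte at offset 3: 0xEB = 11101011 → 3-byte char (#2). Advance 3.
Byte at offset 6: 0xD1 = 11010001 → 2-byte char (#3). Advance 2.
Byte at offset 8: 0xE9 = 11101001 → 3-byte char (#4). Advance 3.
Byte at offset 11: 0xE3 = 11100011 → 3-byte char (#5). Advance 3.
Byte at offset 14: 0xF0 = 11110000 → 4-byte char (#6). Advance 4.
Reached end at offset 18 after 6 code points.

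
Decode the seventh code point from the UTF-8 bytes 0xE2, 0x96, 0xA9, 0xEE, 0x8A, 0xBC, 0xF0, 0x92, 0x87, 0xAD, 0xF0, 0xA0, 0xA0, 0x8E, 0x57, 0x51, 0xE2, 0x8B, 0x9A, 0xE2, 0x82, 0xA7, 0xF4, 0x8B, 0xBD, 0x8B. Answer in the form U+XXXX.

Offset 0: leading byte 0xE2 = 11100010 → 3-byte char #1 = E2 96 A9.
Offset 3: leading byte 0xEE = 11101110 → 3-byte char #2 = EE 8A BC.
Offset 6: leading byte 0xF0 = 11110000 → 4-byte char #3 = F0 92 87 AD.
Offset 10: leading byte 0xF0 = 11110000 → 4-byte char #4 = F0 A0 A0 8E.
Offset 14: leading byte 0x57 = 01010111 → 1-byte char #5 = 57.
Offset 15: leading byte 0x51 = 01010001 → 1-byte char #6 = 51.
Offset 16: leading byte 0xE2 = 11100010 → 3-byte char #7 = E2 8B 9A.
Leading byte 0xE2 = 11100010 matches 1110xxxx → 3-byte sequence.
Byte 1: 0xE2 = 11100010, payload 0010 (4 bits).
Byte 2: 0x8B = 10001011 (10xxxxxx ✓), payload 001011.
Byte 3: 0x9A = 10011010 (10xxxxxx ✓), payload 011010.
Concatenate: 0010001011011010 = 0x22DA (16 bits → U+22DA).

U+22DA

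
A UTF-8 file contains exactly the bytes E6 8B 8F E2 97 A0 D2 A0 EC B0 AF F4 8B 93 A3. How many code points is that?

Byte at offset 0: 0xE6 = 11100110 → 3-byte char (#1). Advance 3.
Byte at offset 3: 0xE2 = 11100010 → 3-byte char (#2). Advance 3.
Byte at offset 6: 0xD2 = 11010010 → 2-byte char (#3). Advance 2.
Byte at offset 8: 0xEC = 11101100 → 3-byte char (#4). Advance 3.
Byte at offset 11: 0xF4 = 11110100 → 4-byte char (#5). Advance 4.
Reached end at offset 15 after 5 code points.

5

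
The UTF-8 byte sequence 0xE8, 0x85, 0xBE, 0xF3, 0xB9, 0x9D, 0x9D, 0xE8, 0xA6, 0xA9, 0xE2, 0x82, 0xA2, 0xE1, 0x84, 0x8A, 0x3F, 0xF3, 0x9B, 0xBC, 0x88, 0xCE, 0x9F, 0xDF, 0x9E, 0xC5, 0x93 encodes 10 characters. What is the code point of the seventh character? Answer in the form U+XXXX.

Offset 0: leading byte 0xE8 = 11101000 → 3-byte char #1 = E8 85 BE.
Offset 3: leading byte 0xF3 = 11110011 → 4-byte char #2 = F3 B9 9D 9D.
Offset 7: leading byte 0xE8 = 11101000 → 3-byte char #3 = E8 A6 A9.
Offset 10: leading byte 0xE2 = 11100010 → 3-byte char #4 = E2 82 A2.
Offset 13: leading byte 0xE1 = 11100001 → 3-byte char #5 = E1 84 8A.
Offset 16: leading byte 0x3F = 00111111 → 1-byte char #6 = 3F.
Offset 17: leading byte 0xF3 = 11110011 → 4-byte char #7 = F3 9B BC 88.
Leading byte 0xF3 = 11110011 matches 11110xxx → 4-byte sequence.
Byte 1: 0xF3 = 11110011, payload 011 (3 bits).
Byte 2: 0x9B = 10011011 (10xxxxxx ✓), payload 011011.
Byte 3: 0xBC = 10111100 (10xxxxxx ✓), payload 111100.
Byte 4: 0x88 = 10001000 (10xxxxxx ✓), payload 001000.
Concatenate: 011011011111100001000 = 0xDBF08 (21 bits → U+DBF08).

U+DBF08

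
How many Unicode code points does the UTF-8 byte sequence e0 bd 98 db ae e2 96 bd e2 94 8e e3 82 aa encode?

5

Byte at offset 0: 0xE0 = 11100000 → 3-byte char (#1). Advance 3.
Byte at offset 3: 0xDB = 11011011 → 2-byte char (#2). Advance 2.
Byte at offset 5: 0xE2 = 11100010 → 3-byte char (#3). Advance 3.
Byte at offset 8: 0xE2 = 11100010 → 3-byte char (#4). Advance 3.
Byte at offset 11: 0xE3 = 11100011 → 3-byte char (#5). Advance 3.
Reached end at offset 14 after 5 code points.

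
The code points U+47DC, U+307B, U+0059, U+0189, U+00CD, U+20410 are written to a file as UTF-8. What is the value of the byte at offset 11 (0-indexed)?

0xF0

U+47DC → 3-byte form E4 9F 9C at offsets 0–2.
U+307B → 3-byte form E3 81 BB at offsets 3–5.
U+0059 → 1-byte form 59 at offsets 6–6.
U+0189 → 2-byte form C6 89 at offsets 7–8.
U+00CD → 2-byte form C3 8D at offsets 9–10.
U+20410 → 4-byte form F0 A0 90 90 at offsets 11–14.
Offset 11 falls in char 6's range; it's byte 1 of F0 A0 90 90 = 0xF0.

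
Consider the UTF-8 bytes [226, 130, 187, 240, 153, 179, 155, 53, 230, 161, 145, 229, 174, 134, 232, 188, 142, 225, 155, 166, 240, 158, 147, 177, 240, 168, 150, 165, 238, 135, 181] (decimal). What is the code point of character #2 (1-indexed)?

Offset 0: leading byte 0xE2 = 11100010 → 3-byte char #1 = E2 82 BB.
Offset 3: leading byte 0xF0 = 11110000 → 4-byte char #2 = F0 99 B3 9B.
Leading byte 0xF0 = 11110000 matches 11110xxx → 4-byte sequence.
Byte 1: 0xF0 = 11110000, payload 000 (3 bits).
Byte 2: 0x99 = 10011001 (10xxxxxx ✓), payload 011001.
Byte 3: 0xB3 = 10110011 (10xxxxxx ✓), payload 110011.
Byte 4: 0x9B = 10011011 (10xxxxxx ✓), payload 011011.
Concatenate: 000011001110011011011 = 0x19CDB (21 bits → U+19CDB).

U+19CDB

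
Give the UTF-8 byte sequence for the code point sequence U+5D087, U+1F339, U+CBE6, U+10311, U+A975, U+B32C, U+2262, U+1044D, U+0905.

F1 9D 82 87 F0 9F 8C B9 EC AF A6 F0 90 8C 91 EA A5 B5 EB 8C AC E2 89 A2 F0 90 91 8D E0 A4 85

U+5D087: 4-byte form → F1 9D 82 87.
U+1F339: 4-byte form → F0 9F 8C B9.
U+CBE6: 3-byte form → EC AF A6.
U+10311: 4-byte form → F0 90 8C 91.
U+A975: 3-byte form → EA A5 B5.
U+B32C: 3-byte form → EB 8C AC.
U+2262: 3-byte form → E2 89 A2.
U+1044D: 4-byte form → F0 90 91 8D.
U+0905: 3-byte form → E0 A4 85.
Concatenated (31 bytes): F1 9D 82 87 F0 9F 8C B9 EC AF A6 F0 90 8C 91 EA A5 B5 EB 8C AC E2 89 A2 F0 90 91 8D E0 A4 85.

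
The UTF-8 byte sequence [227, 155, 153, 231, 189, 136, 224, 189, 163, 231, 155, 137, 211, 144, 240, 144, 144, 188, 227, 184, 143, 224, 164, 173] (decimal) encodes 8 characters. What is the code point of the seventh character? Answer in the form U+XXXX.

U+3E0F

Offset 0: leading byte 0xE3 = 11100011 → 3-byte char #1 = E3 9B 99.
Offset 3: leading byte 0xE7 = 11100111 → 3-byte char #2 = E7 BD 88.
Offset 6: leading byte 0xE0 = 11100000 → 3-byte char #3 = E0 BD A3.
Offset 9: leading byte 0xE7 = 11100111 → 3-byte char #4 = E7 9B 89.
Offset 12: leading byte 0xD3 = 11010011 → 2-byte char #5 = D3 90.
Offset 14: leading byte 0xF0 = 11110000 → 4-byte char #6 = F0 90 90 BC.
Offset 18: leading byte 0xE3 = 11100011 → 3-byte char #7 = E3 B8 8F.
Leading byte 0xE3 = 11100011 matches 1110xxxx → 3-byte sequence.
Byte 1: 0xE3 = 11100011, payload 0011 (4 bits).
Byte 2: 0xB8 = 10111000 (10xxxxxx ✓), payload 111000.
Byte 3: 0x8F = 10001111 (10xxxxxx ✓), payload 001111.
Concatenate: 0011111000001111 = 0x3E0F (16 bits → U+3E0F).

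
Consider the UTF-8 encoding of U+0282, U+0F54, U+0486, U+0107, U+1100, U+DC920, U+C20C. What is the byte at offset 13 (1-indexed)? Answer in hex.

1-indexed offset 13 is 0-indexed offset 12.
U+0282 → 2-byte form CA 82 at offsets 0–1.
U+0F54 → 3-byte form E0 BD 94 at offsets 2–4.
U+0486 → 2-byte form D2 86 at offsets 5–6.
U+0107 → 2-byte form C4 87 at offsets 7–8.
U+1100 → 3-byte form E1 84 80 at offsets 9–11.
U+DC920 → 4-byte form F3 9C A4 A0 at offsets 12–15.
Offset 12 falls in char 6's range; it's byte 1 of F3 9C A4 A0 = 0xF3.

0xF3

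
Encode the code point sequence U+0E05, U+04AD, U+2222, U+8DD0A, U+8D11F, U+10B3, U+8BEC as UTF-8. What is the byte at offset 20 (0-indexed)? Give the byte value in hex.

U+0E05 → 3-byte form E0 B8 85 at offsets 0–2.
U+04AD → 2-byte form D2 AD at offsets 3–4.
U+2222 → 3-byte form E2 88 A2 at offsets 5–7.
U+8DD0A → 4-byte form F2 8D B4 8A at offsets 8–11.
U+8D11F → 4-byte form F2 8D 84 9F at offsets 12–15.
U+10B3 → 3-byte form E1 82 B3 at offsets 16–18.
U+8BEC → 3-byte form E8 AF AC at offsets 19–21.
Offset 20 falls in char 7's range; it's byte 2 of E8 AF AC = 0xAF.

0xAF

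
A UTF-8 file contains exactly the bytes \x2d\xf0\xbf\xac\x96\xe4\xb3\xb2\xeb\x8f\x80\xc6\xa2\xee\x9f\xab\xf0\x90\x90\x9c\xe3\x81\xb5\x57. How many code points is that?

Byte at offset 0: 0x2D = 00101101 → 1-byte char (#1). Advance 1.
Byte at offset 1: 0xF0 = 11110000 → 4-byte char (#2). Advance 4.
Byte at offset 5: 0xE4 = 11100100 → 3-byte char (#3). Advance 3.
Byte at offset 8: 0xEB = 11101011 → 3-byte char (#4). Advance 3.
Byte at offset 11: 0xC6 = 11000110 → 2-byte char (#5). Advance 2.
Byte at offset 13: 0xEE = 11101110 → 3-byte char (#6). Advance 3.
Byte at offset 16: 0xF0 = 11110000 → 4-byte char (#7). Advance 4.
Byte at offset 20: 0xE3 = 11100011 → 3-byte char (#8). Advance 3.
Byte at offset 23: 0x57 = 01010111 → 1-byte char (#9). Advance 1.
Reached end at offset 24 after 9 code points.

9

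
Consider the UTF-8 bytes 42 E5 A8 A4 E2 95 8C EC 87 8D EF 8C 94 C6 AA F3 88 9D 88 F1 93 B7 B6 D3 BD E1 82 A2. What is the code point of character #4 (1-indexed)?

Offset 0: leading byte 0x42 = 01000010 → 1-byte char #1 = 42.
Offset 1: leading byte 0xE5 = 11100101 → 3-byte char #2 = E5 A8 A4.
Offset 4: leading byte 0xE2 = 11100010 → 3-byte char #3 = E2 95 8C.
Offset 7: leading byte 0xEC = 11101100 → 3-byte char #4 = EC 87 8D.
Leading byte 0xEC = 11101100 matches 1110xxxx → 3-byte sequence.
Byte 1: 0xEC = 11101100, payload 1100 (4 bits).
Byte 2: 0x87 = 10000111 (10xxxxxx ✓), payload 000111.
Byte 3: 0x8D = 10001101 (10xxxxxx ✓), payload 001101.
Concatenate: 1100000111001101 = 0xC1CD (16 bits → U+C1CD).

U+C1CD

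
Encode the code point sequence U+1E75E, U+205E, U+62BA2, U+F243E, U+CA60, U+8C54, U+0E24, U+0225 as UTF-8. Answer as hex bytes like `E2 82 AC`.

F0 9E 9D 9E E2 81 9E F1 A2 AE A2 F3 B2 90 BE EC A9 A0 E8 B1 94 E0 B8 A4 C8 A5

U+1E75E: 4-byte form → F0 9E 9D 9E.
U+205E: 3-byte form → E2 81 9E.
U+62BA2: 4-byte form → F1 A2 AE A2.
U+F243E: 4-byte form → F3 B2 90 BE.
U+CA60: 3-byte form → EC A9 A0.
U+8C54: 3-byte form → E8 B1 94.
U+0E24: 3-byte form → E0 B8 A4.
U+0225: 2-byte form → C8 A5.
Concatenated (26 bytes): F0 9E 9D 9E E2 81 9E F1 A2 AE A2 F3 B2 90 BE EC A9 A0 E8 B1 94 E0 B8 A4 C8 A5.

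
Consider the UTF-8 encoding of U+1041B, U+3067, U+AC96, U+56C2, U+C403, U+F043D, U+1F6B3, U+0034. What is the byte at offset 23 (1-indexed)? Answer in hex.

0x9A

1-indexed offset 23 is 0-indexed offset 22.
U+1041B → 4-byte form F0 90 90 9B at offsets 0–3.
U+3067 → 3-byte form E3 81 A7 at offsets 4–6.
U+AC96 → 3-byte form EA B2 96 at offsets 7–9.
U+56C2 → 3-byte form E5 9B 82 at offsets 10–12.
U+C403 → 3-byte form EC 90 83 at offsets 13–15.
U+F043D → 4-byte form F3 B0 90 BD at offsets 16–19.
U+1F6B3 → 4-byte form F0 9F 9A B3 at offsets 20–23.
Offset 22 falls in char 7's range; it's byte 3 of F0 9F 9A B3 = 0x9A.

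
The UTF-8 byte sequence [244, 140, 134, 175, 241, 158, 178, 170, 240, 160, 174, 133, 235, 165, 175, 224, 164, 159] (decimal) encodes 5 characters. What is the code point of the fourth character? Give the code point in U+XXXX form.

Offset 0: leading byte 0xF4 = 11110100 → 4-byte char #1 = F4 8C 86 AF.
Offset 4: leading byte 0xF1 = 11110001 → 4-byte char #2 = F1 9E B2 AA.
Offset 8: leading byte 0xF0 = 11110000 → 4-byte char #3 = F0 A0 AE 85.
Offset 12: leading byte 0xEB = 11101011 → 3-byte char #4 = EB A5 AF.
Leading byte 0xEB = 11101011 matches 1110xxxx → 3-byte sequence.
Byte 1: 0xEB = 11101011, payload 1011 (4 bits).
Byte 2: 0xA5 = 10100101 (10xxxxxx ✓), payload 100101.
Byte 3: 0xAF = 10101111 (10xxxxxx ✓), payload 101111.
Concatenate: 1011100101101111 = 0xB96F (16 bits → U+B96F).

U+B96F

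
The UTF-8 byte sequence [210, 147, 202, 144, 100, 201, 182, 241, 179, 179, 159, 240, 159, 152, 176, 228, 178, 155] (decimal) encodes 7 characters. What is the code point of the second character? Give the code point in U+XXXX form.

Offset 0: leading byte 0xD2 = 11010010 → 2-byte char #1 = D2 93.
Offset 2: leading byte 0xCA = 11001010 → 2-byte char #2 = CA 90.
Leading byte 0xCA = 11001010 matches 110xxxxx → 2-byte sequence.
Byte 1: 0xCA = 11001010, payload 01010 (5 bits).
Byte 2: 0x90 = 10010000 (10xxxxxx ✓), payload 010000.
Concatenate: 01010010000 = 0x290 (11 bits → U+0290).

U+0290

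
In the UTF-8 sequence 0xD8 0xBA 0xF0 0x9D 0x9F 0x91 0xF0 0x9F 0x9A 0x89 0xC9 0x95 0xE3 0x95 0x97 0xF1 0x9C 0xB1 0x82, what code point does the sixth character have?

Offset 0: leading byte 0xD8 = 11011000 → 2-byte char #1 = D8 BA.
Offset 2: leading byte 0xF0 = 11110000 → 4-byte char #2 = F0 9D 9F 91.
Offset 6: leading byte 0xF0 = 11110000 → 4-byte char #3 = F0 9F 9A 89.
Offset 10: leading byte 0xC9 = 11001001 → 2-byte char #4 = C9 95.
Offset 12: leading byte 0xE3 = 11100011 → 3-byte char #5 = E3 95 97.
Offset 15: leading byte 0xF1 = 11110001 → 4-byte char #6 = F1 9C B1 82.
Leading byte 0xF1 = 11110001 matches 11110xxx → 4-byte sequence.
Byte 1: 0xF1 = 11110001, payload 001 (3 bits).
Byte 2: 0x9C = 10011100 (10xxxxxx ✓), payload 011100.
Byte 3: 0xB1 = 10110001 (10xxxxxx ✓), payload 110001.
Byte 4: 0x82 = 10000010 (10xxxxxx ✓), payload 000010.
Concatenate: 001011100110001000010 = 0x5CC42 (21 bits → U+5CC42).

U+5CC42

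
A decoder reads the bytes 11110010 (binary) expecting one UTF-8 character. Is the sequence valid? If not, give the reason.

Leading byte 0xF2 = 11110010 → 4-byte form, but only 1 byte is present.

invalid (sequence truncated)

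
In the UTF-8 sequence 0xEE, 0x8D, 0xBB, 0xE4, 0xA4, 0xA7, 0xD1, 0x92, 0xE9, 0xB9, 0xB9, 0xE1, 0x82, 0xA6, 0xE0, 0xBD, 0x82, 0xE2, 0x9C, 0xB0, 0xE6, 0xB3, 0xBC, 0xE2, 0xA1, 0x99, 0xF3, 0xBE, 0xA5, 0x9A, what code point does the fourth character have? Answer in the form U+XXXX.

U+9E79

Offset 0: leading byte 0xEE = 11101110 → 3-byte char #1 = EE 8D BB.
Offset 3: leading byte 0xE4 = 11100100 → 3-byte char #2 = E4 A4 A7.
Offset 6: leading byte 0xD1 = 11010001 → 2-byte char #3 = D1 92.
Offset 8: leading byte 0xE9 = 11101001 → 3-byte char #4 = E9 B9 B9.
Leading byte 0xE9 = 11101001 matches 1110xxxx → 3-byte sequence.
Byte 1: 0xE9 = 11101001, payload 1001 (4 bits).
Byte 2: 0xB9 = 10111001 (10xxxxxx ✓), payload 111001.
Byte 3: 0xB9 = 10111001 (10xxxxxx ✓), payload 111001.
Concatenate: 1001111001111001 = 0x9E79 (16 bits → U+9E79).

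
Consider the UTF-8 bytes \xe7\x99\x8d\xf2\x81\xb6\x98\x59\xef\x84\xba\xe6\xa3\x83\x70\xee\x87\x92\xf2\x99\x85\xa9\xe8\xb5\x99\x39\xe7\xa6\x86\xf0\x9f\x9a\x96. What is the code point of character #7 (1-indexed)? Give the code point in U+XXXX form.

U+E1D2

Offset 0: leading byte 0xE7 = 11100111 → 3-byte char #1 = E7 99 8D.
Offset 3: leading byte 0xF2 = 11110010 → 4-byte char #2 = F2 81 B6 98.
Offset 7: leading byte 0x59 = 01011001 → 1-byte char #3 = 59.
Offset 8: leading byte 0xEF = 11101111 → 3-byte char #4 = EF 84 BA.
Offset 11: leading byte 0xE6 = 11100110 → 3-byte char #5 = E6 A3 83.
Offset 14: leading byte 0x70 = 01110000 → 1-byte char #6 = 70.
Offset 15: leading byte 0xEE = 11101110 → 3-byte char #7 = EE 87 92.
Leading byte 0xEE = 11101110 matches 1110xxxx → 3-byte sequence.
Byte 1: 0xEE = 11101110, payload 1110 (4 bits).
Byte 2: 0x87 = 10000111 (10xxxxxx ✓), payload 000111.
Byte 3: 0x92 = 10010010 (10xxxxxx ✓), payload 010010.
Concatenate: 1110000111010010 = 0xE1D2 (16 bits → U+E1D2).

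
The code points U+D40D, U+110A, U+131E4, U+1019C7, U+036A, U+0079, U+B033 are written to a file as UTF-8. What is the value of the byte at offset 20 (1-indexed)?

0xB3

1-indexed offset 20 is 0-indexed offset 19.
U+D40D → 3-byte form ED 90 8D at offsets 0–2.
U+110A → 3-byte form E1 84 8A at offsets 3–5.
U+131E4 → 4-byte form F0 93 87 A4 at offsets 6–9.
U+1019C7 → 4-byte form F4 81 A7 87 at offsets 10–13.
U+036A → 2-byte form CD AA at offsets 14–15.
U+0079 → 1-byte form 79 at offsets 16–16.
U+B033 → 3-byte form EB 80 B3 at offsets 17–19.
Offset 19 falls in char 7's range; it's byte 3 of EB 80 B3 = 0xB3.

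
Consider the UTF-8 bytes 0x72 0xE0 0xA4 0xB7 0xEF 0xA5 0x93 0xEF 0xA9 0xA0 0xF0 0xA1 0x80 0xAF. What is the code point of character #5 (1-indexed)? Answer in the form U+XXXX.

U+2102F

Offset 0: leading byte 0x72 = 01110010 → 1-byte char #1 = 72.
Offset 1: leading byte 0xE0 = 11100000 → 3-byte char #2 = E0 A4 B7.
Offset 4: leading byte 0xEF = 11101111 → 3-byte char #3 = EF A5 93.
Offset 7: leading byte 0xEF = 11101111 → 3-byte char #4 = EF A9 A0.
Offset 10: leading byte 0xF0 = 11110000 → 4-byte char #5 = F0 A1 80 AF.
Leading byte 0xF0 = 11110000 matches 11110xxx → 4-byte sequence.
Byte 1: 0xF0 = 11110000, payload 000 (3 bits).
Byte 2: 0xA1 = 10100001 (10xxxxxx ✓), payload 100001.
Byte 3: 0x80 = 10000000 (10xxxxxx ✓), payload 000000.
Byte 4: 0xAF = 10101111 (10xxxxxx ✓), payload 101111.
Concatenate: 000100001000000101111 = 0x2102F (21 bits → U+2102F).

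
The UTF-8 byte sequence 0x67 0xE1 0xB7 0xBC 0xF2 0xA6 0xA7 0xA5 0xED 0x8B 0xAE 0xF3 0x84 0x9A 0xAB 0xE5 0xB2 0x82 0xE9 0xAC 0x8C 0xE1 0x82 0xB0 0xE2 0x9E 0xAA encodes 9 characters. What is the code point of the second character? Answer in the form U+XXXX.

Offset 0: leading byte 0x67 = 01100111 → 1-byte char #1 = 67.
Offset 1: leading byte 0xE1 = 11100001 → 3-byte char #2 = E1 B7 BC.
Leading byte 0xE1 = 11100001 matches 1110xxxx → 3-byte sequence.
Byte 1: 0xE1 = 11100001, payload 0001 (4 bits).
Byte 2: 0xB7 = 10110111 (10xxxxxx ✓), payload 110111.
Byte 3: 0xBC = 10111100 (10xxxxxx ✓), payload 111100.
Concatenate: 0001110111111100 = 0x1DFC (16 bits → U+1DFC).

U+1DFC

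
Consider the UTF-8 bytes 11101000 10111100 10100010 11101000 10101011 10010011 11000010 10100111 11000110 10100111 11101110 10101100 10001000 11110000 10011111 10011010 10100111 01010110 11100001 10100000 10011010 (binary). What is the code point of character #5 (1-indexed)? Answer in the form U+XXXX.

U+EB08

Offset 0: leading byte 0xE8 = 11101000 → 3-byte char #1 = E8 BC A2.
Offset 3: leading byte 0xE8 = 11101000 → 3-byte char #2 = E8 AB 93.
Offset 6: leading byte 0xC2 = 11000010 → 2-byte char #3 = C2 A7.
Offset 8: leading byte 0xC6 = 11000110 → 2-byte char #4 = C6 A7.
Offset 10: leading byte 0xEE = 11101110 → 3-byte char #5 = EE AC 88.
Leading byte 0xEE = 11101110 matches 1110xxxx → 3-byte sequence.
Byte 1: 0xEE = 11101110, payload 1110 (4 bits).
Byte 2: 0xAC = 10101100 (10xxxxxx ✓), payload 101100.
Byte 3: 0x88 = 10001000 (10xxxxxx ✓), payload 001000.
Concatenate: 1110101100001000 = 0xEB08 (16 bits → U+EB08).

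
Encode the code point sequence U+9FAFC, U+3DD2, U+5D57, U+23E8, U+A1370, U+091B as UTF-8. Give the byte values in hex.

F2 9F AB BC E3 B7 92 E5 B5 97 E2 8F A8 F2 A1 8D B0 E0 A4 9B

U+9FAFC: 4-byte form → F2 9F AB BC.
U+3DD2: 3-byte form → E3 B7 92.
U+5D57: 3-byte form → E5 B5 97.
U+23E8: 3-byte form → E2 8F A8.
U+A1370: 4-byte form → F2 A1 8D B0.
U+091B: 3-byte form → E0 A4 9B.
Concatenated (20 bytes): F2 9F AB BC E3 B7 92 E5 B5 97 E2 8F A8 F2 A1 8D B0 E0 A4 9B.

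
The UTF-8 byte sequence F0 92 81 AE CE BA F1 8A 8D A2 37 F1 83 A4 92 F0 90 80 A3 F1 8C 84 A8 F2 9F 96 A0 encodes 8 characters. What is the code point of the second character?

Offset 0: leading byte 0xF0 = 11110000 → 4-byte char #1 = F0 92 81 AE.
Offset 4: leading byte 0xCE = 11001110 → 2-byte char #2 = CE BA.
Leading byte 0xCE = 11001110 matches 110xxxxx → 2-byte sequence.
Byte 1: 0xCE = 11001110, payload 01110 (5 bits).
Byte 2: 0xBA = 10111010 (10xxxxxx ✓), payload 111010.
Concatenate: 01110111010 = 0x3BA (11 bits → U+03BA).

U+03BA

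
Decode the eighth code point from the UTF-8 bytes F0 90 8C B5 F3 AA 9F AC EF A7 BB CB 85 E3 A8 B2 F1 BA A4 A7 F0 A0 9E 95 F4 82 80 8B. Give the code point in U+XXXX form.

Offset 0: leading byte 0xF0 = 11110000 → 4-byte char #1 = F0 90 8C B5.
Offset 4: leading byte 0xF3 = 11110011 → 4-byte char #2 = F3 AA 9F AC.
Offset 8: leading byte 0xEF = 11101111 → 3-byte char #3 = EF A7 BB.
Offset 11: leading byte 0xCB = 11001011 → 2-byte char #4 = CB 85.
Offset 13: leading byte 0xE3 = 11100011 → 3-byte char #5 = E3 A8 B2.
Offset 16: leading byte 0xF1 = 11110001 → 4-byte char #6 = F1 BA A4 A7.
Offset 20: leading byte 0xF0 = 11110000 → 4-byte char #7 = F0 A0 9E 95.
Offset 24: leading byte 0xF4 = 11110100 → 4-byte char #8 = F4 82 80 8B.
Leading byte 0xF4 = 11110100 matches 11110xxx → 4-byte sequence.
Byte 1: 0xF4 = 11110100, payload 100 (3 bits).
Byte 2: 0x82 = 10000010 (10xxxxxx ✓), payload 000010.
Byte 3: 0x80 = 10000000 (10xxxxxx ✓), payload 000000.
Byte 4: 0x8B = 10001011 (10xxxxxx ✓), payload 001011.
Concatenate: 100000010000000001011 = 0x10200B (21 bits → U+10200B).

U+10200B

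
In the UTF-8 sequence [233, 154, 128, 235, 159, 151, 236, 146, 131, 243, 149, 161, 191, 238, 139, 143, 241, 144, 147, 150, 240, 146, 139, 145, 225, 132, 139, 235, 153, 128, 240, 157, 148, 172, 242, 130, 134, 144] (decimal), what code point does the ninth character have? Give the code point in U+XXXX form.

U+B640

Offset 0: leading byte 0xE9 = 11101001 → 3-byte char #1 = E9 9A 80.
Offset 3: leading byte 0xEB = 11101011 → 3-byte char #2 = EB 9F 97.
Offset 6: leading byte 0xEC = 11101100 → 3-byte char #3 = EC 92 83.
Offset 9: leading byte 0xF3 = 11110011 → 4-byte char #4 = F3 95 A1 BF.
Offset 13: leading byte 0xEE = 11101110 → 3-byte char #5 = EE 8B 8F.
Offset 16: leading byte 0xF1 = 11110001 → 4-byte char #6 = F1 90 93 96.
Offset 20: leading byte 0xF0 = 11110000 → 4-byte char #7 = F0 92 8B 91.
Offset 24: leading byte 0xE1 = 11100001 → 3-byte char #8 = E1 84 8B.
Offset 27: leading byte 0xEB = 11101011 → 3-byte char #9 = EB 99 80.
Leading byte 0xEB = 11101011 matches 1110xxxx → 3-byte sequence.
Byte 1: 0xEB = 11101011, payload 1011 (4 bits).
Byte 2: 0x99 = 10011001 (10xxxxxx ✓), payload 011001.
Byte 3: 0x80 = 10000000 (10xxxxxx ✓), payload 000000.
Concatenate: 1011011001000000 = 0xB640 (16 bits → U+B640).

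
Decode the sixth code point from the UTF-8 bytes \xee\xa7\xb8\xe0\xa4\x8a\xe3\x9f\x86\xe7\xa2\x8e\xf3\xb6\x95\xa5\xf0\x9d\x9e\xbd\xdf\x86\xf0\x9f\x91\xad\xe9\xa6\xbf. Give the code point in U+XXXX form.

U+1D7BD

Offset 0: leading byte 0xEE = 11101110 → 3-byte char #1 = EE A7 B8.
Offset 3: leading byte 0xE0 = 11100000 → 3-byte char #2 = E0 A4 8A.
Offset 6: leading byte 0xE3 = 11100011 → 3-byte char #3 = E3 9F 86.
Offset 9: leading byte 0xE7 = 11100111 → 3-byte char #4 = E7 A2 8E.
Offset 12: leading byte 0xF3 = 11110011 → 4-byte char #5 = F3 B6 95 A5.
Offset 16: leading byte 0xF0 = 11110000 → 4-byte char #6 = F0 9D 9E BD.
Leading byte 0xF0 = 11110000 matches 11110xxx → 4-byte sequence.
Byte 1: 0xF0 = 11110000, payload 000 (3 bits).
Byte 2: 0x9D = 10011101 (10xxxxxx ✓), payload 011101.
Byte 3: 0x9E = 10011110 (10xxxxxx ✓), payload 011110.
Byte 4: 0xBD = 10111101 (10xxxxxx ✓), payload 111101.
Concatenate: 000011101011110111101 = 0x1D7BD (21 bits → U+1D7BD).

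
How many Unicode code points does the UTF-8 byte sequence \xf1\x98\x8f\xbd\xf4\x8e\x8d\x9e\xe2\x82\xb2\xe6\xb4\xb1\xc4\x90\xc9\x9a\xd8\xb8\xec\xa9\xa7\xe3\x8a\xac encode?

9

Byte at offset 0: 0xF1 = 11110001 → 4-byte char (#1). Advance 4.
Byte at offset 4: 0xF4 = 11110100 → 4-byte char (#2). Advance 4.
Byte at offset 8: 0xE2 = 11100010 → 3-byte char (#3). Advance 3.
Byte at offset 11: 0xE6 = 11100110 → 3-byte char (#4). Advance 3.
Byte at offset 14: 0xC4 = 11000100 → 2-byte char (#5). Advance 2.
Byte at offset 16: 0xC9 = 11001001 → 2-byte char (#6). Advance 2.
Byte at offset 18: 0xD8 = 11011000 → 2-byte char (#7). Advance 2.
Byte at offset 20: 0xEC = 11101100 → 3-byte char (#8). Advance 3.
Byte at offset 23: 0xE3 = 11100011 → 3-byte char (#9). Advance 3.
Reached end at offset 26 after 9 code points.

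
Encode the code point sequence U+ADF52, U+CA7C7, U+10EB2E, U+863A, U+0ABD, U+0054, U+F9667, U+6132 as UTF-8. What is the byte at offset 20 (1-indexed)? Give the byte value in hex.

1-indexed offset 20 is 0-indexed offset 19.
U+ADF52 → 4-byte form F2 AD BD 92 at offsets 0–3.
U+CA7C7 → 4-byte form F3 8A 9F 87 at offsets 4–7.
U+10EB2E → 4-byte form F4 8E AC AE at offsets 8–11.
U+863A → 3-byte form E8 98 BA at offsets 12–14.
U+0ABD → 3-byte form E0 AA BD at offsets 15–17.
U+0054 → 1-byte form 54 at offsets 18–18.
U+F9667 → 4-byte form F3 B9 99 A7 at offsets 19–22.
Offset 19 falls in char 7's range; it's byte 1 of F3 B9 99 A7 = 0xF3.

0xF3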